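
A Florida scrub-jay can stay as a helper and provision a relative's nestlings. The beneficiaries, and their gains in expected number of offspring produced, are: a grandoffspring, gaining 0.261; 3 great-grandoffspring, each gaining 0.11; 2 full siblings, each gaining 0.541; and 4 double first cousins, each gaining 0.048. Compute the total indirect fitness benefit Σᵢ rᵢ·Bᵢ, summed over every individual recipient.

r to a grandoffspring = 1/4 (two parent–offspring links: r = (1/2)^2 = 1/4).
r to a great-grandoffspring = 1/8 (three parent–offspring links: r = (1/2)^3 = 1/8).
r to a full sibling = 0.5 (full sibs share both parents — two paths of length 2: r = 2·(1/2)^2 = 1/2).
r to a double first cousin = 1/4 (double first cousins share both grandparent pairs — four paths of length 4: r = 4·(1/2)^4 = 1/4).
Summing one r·B term per recipient: 1·0.25·0.261 + 3·0.125·0.11 + 2·0.5·0.541 + 4·0.25·0.048 = 0.6955.

0.6955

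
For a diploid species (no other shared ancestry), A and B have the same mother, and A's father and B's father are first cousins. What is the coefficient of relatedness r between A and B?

With two independent routes of shared ancestry, r is the sum of the two contributions.
A and B are related in two ways: half-sibs through their shared mother (r = 1/4) and second cousins through their fathers (r = 1/32).
r = 1/4 + 1/32 = 0.28125.

0.28125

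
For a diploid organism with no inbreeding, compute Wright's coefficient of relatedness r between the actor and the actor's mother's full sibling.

Each parent–offspring link contributes a factor of 1/2, and independent paths through distinct common ancestors add.
Full aunt/uncle↔niece/nephew: two paths of length 3 through the shared grandparent pair: r = 2·(1/2)^3 = 1/4.

0.25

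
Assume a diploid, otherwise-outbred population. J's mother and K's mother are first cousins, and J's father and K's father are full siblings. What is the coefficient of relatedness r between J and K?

0.15625

Independent pedigree routes through distinct common ancestors add.
J and K are related in two ways: second cousins through their mothers (r = 1/32) and first cousins through their fathers (r = 1/8).
r = 1/32 + 1/8 = 5/32 = 0.15625.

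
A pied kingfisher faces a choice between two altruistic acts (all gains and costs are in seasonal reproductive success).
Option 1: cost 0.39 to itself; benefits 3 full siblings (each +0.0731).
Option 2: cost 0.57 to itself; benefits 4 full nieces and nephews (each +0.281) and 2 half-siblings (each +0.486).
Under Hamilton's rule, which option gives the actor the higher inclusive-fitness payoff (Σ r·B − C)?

Option 1: r to a full sibling = 0.5.
Option 1: Σ r·B − C = (3·0.5·0.0731) − 0.39 = -0.28035.
Option 2: r to a full niece or nephew = 0.25.
Option 2: r to a half-sibling = 0.25.
Option 2: Σ r·B − C = (4·0.25·0.281 + 2·0.25·0.486) − 0.57 = -0.046.
Option 2 has the higher net inclusive-fitness payoff.

Option 2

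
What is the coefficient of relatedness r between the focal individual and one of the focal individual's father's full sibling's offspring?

0.125

Each parent–offspring link contributes a factor of 1/2, and independent paths through distinct common ancestors add.
First cousins share one grandparent pair — two paths of length 4: r = 2·(1/2)^4 = 1/8.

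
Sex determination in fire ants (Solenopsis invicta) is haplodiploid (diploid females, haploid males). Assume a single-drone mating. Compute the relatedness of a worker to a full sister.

Haplodiploid full sisters inherit their father's entire haploid genome identically (contributing 1/2) and on average half of their mother's contribution (1/2 · 1/2 = 1/4); r = 1/2 + 1/4 = 3/4.

0.75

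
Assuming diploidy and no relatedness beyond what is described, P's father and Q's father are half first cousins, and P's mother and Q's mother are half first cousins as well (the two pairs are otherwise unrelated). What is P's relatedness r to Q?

Relatedness sums over independent paths through distinct common ancestors.
P and Q are related in two ways: half second cousins through their fathers (r = 1/64) and half second cousins through their mothers (r = 1/64).
r = 1/64 + 1/64 = 0.03125.

0.03125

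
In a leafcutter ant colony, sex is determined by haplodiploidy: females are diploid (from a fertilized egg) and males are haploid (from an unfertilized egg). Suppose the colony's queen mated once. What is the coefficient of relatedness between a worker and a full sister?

Haplodiploid full sisters inherit their father's entire haploid genome identically (contributing 1/2) and on average half of their mother's contribution (1/2 · 1/2 = 1/4); r = 1/2 + 1/4 = 3/4.

0.75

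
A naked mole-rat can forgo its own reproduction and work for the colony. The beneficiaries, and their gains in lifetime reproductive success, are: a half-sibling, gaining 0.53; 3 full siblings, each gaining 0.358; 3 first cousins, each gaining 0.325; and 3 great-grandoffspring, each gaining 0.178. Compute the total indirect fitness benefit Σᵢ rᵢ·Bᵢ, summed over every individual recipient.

r to a half-sibling = 0.25 (half-sibs share one parent — one path of length 2: r = (1/2)^2 = 1/4).
r to a full sibling = 0.5 (full sibs share both parents — two paths of length 2: r = 2·(1/2)^2 = 1/2).
r to a first cousin = 0.125 (first cousins share one grandparent pair — two paths of length 4: r = 2·(1/2)^4 = 1/8).
r to a great-grandoffspring = 0.125 (three parent–offspring links: r = (1/2)^3 = 1/8).
Summing one r·B term per recipient: 1·0.25·0.53 + 3·0.5·0.358 + 3·0.125·0.325 + 3·0.125·0.178 = 0.858125.

0.858125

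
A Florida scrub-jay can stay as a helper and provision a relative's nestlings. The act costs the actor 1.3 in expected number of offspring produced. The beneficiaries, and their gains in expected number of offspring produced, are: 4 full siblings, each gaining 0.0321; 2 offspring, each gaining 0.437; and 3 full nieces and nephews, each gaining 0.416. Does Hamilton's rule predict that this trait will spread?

No

Hamilton's rule: the trait is favored when the sum of r·B over every recipient exceeds the actor's cost C.
r to a full sibling = 0.5 (full sibs share both parents — two paths of length 2: r = 2·(1/2)^2 = 1/2).
r to an offspring = 1/2 (one parent–offspring link: r = (1/2)^1 = 1/2).
r to a full niece or nephew = 1/4 (full aunt/uncle↔niece/nephew: two paths of length 3 through the shared grandparent pair: r = 2·(1/2)^3 = 1/4).
Summing one r·B term per recipient: 4·0.5·0.0321 + 2·0.5·0.437 + 3·0.25·0.416 = 0.8132.
0.8132 < 1.3: the indirect benefit is less than the cost.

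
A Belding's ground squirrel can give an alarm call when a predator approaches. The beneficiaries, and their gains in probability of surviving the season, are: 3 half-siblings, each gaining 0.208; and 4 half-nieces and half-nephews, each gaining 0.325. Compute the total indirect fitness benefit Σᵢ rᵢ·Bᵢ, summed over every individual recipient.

0.3185

r to a half-sibling = 1/4 (half-sibs share one parent — one path of length 2: r = (1/2)^2 = 1/4).
r to a half-niece or half-nephew = 1/8 (half-aunt/uncle↔niece/nephew: one path of length 3: r = (1/2)^3 = 1/8).
Summing one r·B term per recipient: 3·0.25·0.208 + 4·0.125·0.325 = 0.3185.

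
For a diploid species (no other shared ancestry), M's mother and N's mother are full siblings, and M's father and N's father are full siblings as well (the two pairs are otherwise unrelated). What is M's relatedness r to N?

Relatedness sums over independent paths through distinct common ancestors.
M and N are related in two ways: first cousins through their mothers (r = 1/8) and first cousins through their fathers (r = 1/8) — i.e. double first cousins.
r = 1/8 + 1/8 = 0.25.

0.25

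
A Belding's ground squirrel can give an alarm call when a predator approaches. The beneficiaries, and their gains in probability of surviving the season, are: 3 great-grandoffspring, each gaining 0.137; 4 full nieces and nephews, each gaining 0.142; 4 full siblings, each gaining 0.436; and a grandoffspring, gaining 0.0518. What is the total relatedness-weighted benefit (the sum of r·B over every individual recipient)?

r to a great-grandoffspring = 1/8 (three parent–offspring links: r = (1/2)^3 = 1/8).
r to a full niece or nephew = 1/4 (full aunt/uncle↔niece/nephew: two paths of length 3 through the shared grandparent pair: r = 2·(1/2)^3 = 1/4).
r to a full sibling = 1/2 (full sibs share both parents — two paths of length 2: r = 2·(1/2)^2 = 1/2).
r to a grandoffspring = 0.25 (two parent–offspring links: r = (1/2)^2 = 1/4).
Summing one r·B term per recipient: 3·0.125·0.137 + 4·0.25·0.142 + 4·0.5·0.436 + 1·0.25·0.0518 = 1.078325.

1.078325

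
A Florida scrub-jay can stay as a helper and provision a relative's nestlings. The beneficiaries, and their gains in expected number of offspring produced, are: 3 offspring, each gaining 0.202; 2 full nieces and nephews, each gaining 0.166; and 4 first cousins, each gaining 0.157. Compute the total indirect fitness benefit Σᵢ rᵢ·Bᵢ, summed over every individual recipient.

r to an offspring = 1/2 (one parent–offspring link: r = (1/2)^1 = 1/2).
r to a full niece or nephew = 1/4 (full aunt/uncle↔niece/nephew: two paths of length 3 through the shared grandparent pair: r = 2·(1/2)^3 = 1/4).
r to a first cousin = 0.125 (first cousins share one grandparent pair — two paths of length 4: r = 2·(1/2)^4 = 1/8).
Summing one r·B term per recipient: 3·0.5·0.202 + 2·0.25·0.166 + 4·0.125·0.157 = 0.4645.

0.4645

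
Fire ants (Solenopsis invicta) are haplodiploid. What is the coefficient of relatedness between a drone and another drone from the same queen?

0.5

Haploid brothers each carry a random half of the queen's diploid genome, so on average they share half: r = 1/2.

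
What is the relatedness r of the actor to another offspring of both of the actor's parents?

0.5

Each parent–offspring link contributes a factor of 1/2, and independent paths through distinct common ancestors add.
Full sibs share both parents — two paths of length 2: r = 2·(1/2)^2 = 1/2.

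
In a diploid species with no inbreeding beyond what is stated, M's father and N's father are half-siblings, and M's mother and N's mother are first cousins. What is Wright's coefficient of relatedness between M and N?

0.09375

With two independent routes of shared ancestry, r is the sum of the two contributions.
M and N are related in two ways: half first cousins through their fathers (r = 1/16) and second cousins through their mothers (r = 1/32).
r = 1/16 + 1/32 = 3/32 = 0.09375.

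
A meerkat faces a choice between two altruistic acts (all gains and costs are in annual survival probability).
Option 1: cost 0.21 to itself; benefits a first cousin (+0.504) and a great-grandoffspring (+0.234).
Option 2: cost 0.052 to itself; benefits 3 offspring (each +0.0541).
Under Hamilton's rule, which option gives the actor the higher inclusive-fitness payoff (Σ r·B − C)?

Option 2

Option 1: r to a first cousin = 0.125.
Option 1: r to a great-grandoffspring = 0.125.
Option 1: Σ r·B − C = (1·0.125·0.504 + 1·0.125·0.234) − 0.21 = -0.11775.
Option 2: r to an offspring = 0.5.
Option 2: Σ r·B − C = (3·0.5·0.0541) − 0.052 = 0.02915.
Option 2 has the higher net inclusive-fitness payoff.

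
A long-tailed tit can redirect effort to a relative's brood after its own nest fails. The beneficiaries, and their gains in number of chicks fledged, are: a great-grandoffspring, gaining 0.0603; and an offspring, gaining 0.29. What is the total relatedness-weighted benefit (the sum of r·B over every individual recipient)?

r to a great-grandoffspring = 0.125 (three parent–offspring links: r = (1/2)^3 = 1/8).
r to an offspring = 0.5 (one parent–offspring link: r = (1/2)^1 = 1/2).
Summing one r·B term per recipient: 1·0.125·0.0603 + 1·0.5·0.29 = 0.1525375.

0.1525375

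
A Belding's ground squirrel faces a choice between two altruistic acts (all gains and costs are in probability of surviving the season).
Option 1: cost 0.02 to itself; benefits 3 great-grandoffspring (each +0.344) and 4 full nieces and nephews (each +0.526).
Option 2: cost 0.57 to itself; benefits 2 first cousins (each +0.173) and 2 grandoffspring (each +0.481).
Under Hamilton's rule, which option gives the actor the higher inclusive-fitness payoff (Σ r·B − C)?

Option 1: r to a great-grandoffspring = 0.125.
Option 1: r to a full niece or nephew = 0.25.
Option 1: Σ r·B − C = (3·0.125·0.344 + 4·0.25·0.526) − 0.02 = 0.635.
Option 2: r to a first cousin = 0.125.
Option 2: r to a grandoffspring = 0.25.
Option 2: Σ r·B − C = (2·0.125·0.173 + 2·0.25·0.481) − 0.57 = -0.28625.
Option 1 has the higher net inclusive-fitness payoff.

Option 1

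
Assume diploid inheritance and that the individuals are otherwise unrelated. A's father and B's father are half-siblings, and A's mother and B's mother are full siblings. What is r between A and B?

0.1875

Relatedness sums over independent paths through distinct common ancestors.
A and B are related in two ways: half first cousins through their fathers (r = 1/16) and first cousins through their mothers (r = 1/8).
r = 1/16 + 1/8 = 0.1875.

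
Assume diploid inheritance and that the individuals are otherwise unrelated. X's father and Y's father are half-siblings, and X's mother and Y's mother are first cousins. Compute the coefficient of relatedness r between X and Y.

0.09375

Wright's path rule: contributions from independent ancestry routes add.
X and Y are related in two ways: half first cousins through their fathers (r = 1/16) and second cousins through their mothers (r = 1/32).
r = 1/16 + 1/32 = 0.09375.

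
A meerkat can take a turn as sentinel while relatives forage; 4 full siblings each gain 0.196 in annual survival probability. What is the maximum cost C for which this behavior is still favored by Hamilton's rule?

r to a full sibling = 0.5 (full sibs share both parents — two paths of length 2: r = 2·(1/2)^2 = 1/2).
Hamilton's rule: n·r·B > C, so the trait is favored while C < n·r·B = 4·0.5·0.196 = 0.392.

0.392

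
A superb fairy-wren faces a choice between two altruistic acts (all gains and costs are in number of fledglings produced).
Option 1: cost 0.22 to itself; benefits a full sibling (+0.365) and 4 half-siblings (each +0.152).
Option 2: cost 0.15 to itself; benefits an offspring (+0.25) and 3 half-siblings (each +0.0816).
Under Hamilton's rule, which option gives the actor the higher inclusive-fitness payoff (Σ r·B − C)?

Option 1

Option 1: r to a full sibling = 0.5.
Option 1: r to a half-sibling = 0.25.
Option 1: Σ r·B − C = (1·0.5·0.365 + 4·0.25·0.152) − 0.22 = 0.1145.
Option 2: r to an offspring = 0.5.
Option 2: r to a half-sibling = 0.25.
Option 2: Σ r·B − C = (1·0.5·0.25 + 3·0.25·0.0816) − 0.15 = 0.0362.
Option 1 has the higher net inclusive-fitness payoff.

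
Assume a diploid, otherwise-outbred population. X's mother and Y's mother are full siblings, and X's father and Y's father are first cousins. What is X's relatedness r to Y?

Relatedness sums over independent paths through distinct common ancestors.
X and Y are related in two ways: first cousins through their mothers (r = 1/8) and second cousins through their fathers (r = 1/32).
r = 1/8 + 1/32 = 0.15625.

0.15625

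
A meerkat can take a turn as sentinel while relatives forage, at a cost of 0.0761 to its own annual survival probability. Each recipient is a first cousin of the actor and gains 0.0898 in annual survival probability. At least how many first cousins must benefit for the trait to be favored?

r to a first cousin = 1/8 (first cousins share one grandparent pair — two paths of length 4: r = 2·(1/2)^4 = 1/8).
Hamilton's rule: n·r·B > C  ⇒  n > C/(r·B) = 0.0761/(0.125·0.0898) = 6.78.
The smallest integer exceeding 6.78 is 7.

7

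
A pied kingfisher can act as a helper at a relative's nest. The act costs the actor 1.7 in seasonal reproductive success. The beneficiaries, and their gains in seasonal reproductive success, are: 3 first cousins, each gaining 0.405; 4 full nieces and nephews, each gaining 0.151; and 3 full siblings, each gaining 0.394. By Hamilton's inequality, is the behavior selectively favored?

Hamilton's rule: the trait is favored when the sum of r·B over every recipient exceeds the actor's cost C.
r to a first cousin = 1/8 (first cousins share one grandparent pair — two paths of length 4: r = 2·(1/2)^4 = 1/8).
r to a full niece or nephew = 0.25 (full aunt/uncle↔niece/nephew: two paths of length 3 through the shared grandparent pair: r = 2·(1/2)^3 = 1/4).
r to a full sibling = 0.5 (full sibs share both parents — two paths of length 2: r = 2·(1/2)^2 = 1/2).
Summing one r·B term per recipient: 3·0.125·0.405 + 4·0.25·0.151 + 3·0.5·0.394 = 0.893875.
0.893875 < 1.7: the indirect benefit is less than the cost.

No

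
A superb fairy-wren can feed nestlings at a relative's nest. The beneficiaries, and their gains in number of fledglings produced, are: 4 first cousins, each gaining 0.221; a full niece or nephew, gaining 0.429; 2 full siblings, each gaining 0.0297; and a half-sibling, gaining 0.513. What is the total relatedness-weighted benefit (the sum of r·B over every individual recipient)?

r to a first cousin = 0.125 (first cousins share one grandparent pair — two paths of length 4: r = 2·(1/2)^4 = 1/8).
r to a full niece or nephew = 0.25 (full aunt/uncle↔niece/nephew: two paths of length 3 through the shared grandparent pair: r = 2·(1/2)^3 = 1/4).
r to a full sibling = 1/2 (full sibs share both parents — two paths of length 2: r = 2·(1/2)^2 = 1/2).
r to a half-sibling = 0.25 (half-sibs share one parent — one path of length 2: r = (1/2)^2 = 1/4).
Summing one r·B term per recipient: 4·0.125·0.221 + 1·0.25·0.429 + 2·0.5·0.0297 + 1·0.25·0.513 = 0.3757.

0.3757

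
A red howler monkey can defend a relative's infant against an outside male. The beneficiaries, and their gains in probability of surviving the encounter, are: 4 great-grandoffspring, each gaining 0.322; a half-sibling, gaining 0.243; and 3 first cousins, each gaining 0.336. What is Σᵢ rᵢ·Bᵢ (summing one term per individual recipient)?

0.34775

r to a great-grandoffspring = 1/8 (three parent–offspring links: r = (1/2)^3 = 1/8).
r to a half-sibling = 1/4 (half-sibs share one parent — one path of length 2: r = (1/2)^2 = 1/4).
r to a first cousin = 1/8 (first cousins share one grandparent pair — two paths of length 4: r = 2·(1/2)^4 = 1/8).
Summing one r·B term per recipient: 4·0.125·0.322 + 1·0.25·0.243 + 3·0.125·0.336 = 0.34775.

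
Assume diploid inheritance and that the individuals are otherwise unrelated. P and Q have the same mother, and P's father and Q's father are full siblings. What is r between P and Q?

0.375

Wright's path rule: contributions from independent ancestry routes add.
P and Q are related in two ways: half-sibs through their shared mother (r = 1/4) and first cousins through their fathers (r = 1/8).
r = 1/4 + 1/8 = 0.375.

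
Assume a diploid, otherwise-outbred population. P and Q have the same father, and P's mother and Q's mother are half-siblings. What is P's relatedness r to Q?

With two independent routes of shared ancestry, r is the sum of the two contributions.
P and Q are related in two ways: half-sibs through their shared father (r = 1/4) and half first cousins through their mothers (r = 1/16).
r = 1/4 + 1/16 = 0.3125.

0.3125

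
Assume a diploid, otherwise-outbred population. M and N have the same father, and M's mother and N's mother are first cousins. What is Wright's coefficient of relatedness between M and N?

Wright's path rule: contributions from independent ancestry routes add.
M and N are related in two ways: half-sibs through their shared father (r = 1/4) and second cousins through their mothers (r = 1/32).
r = 1/4 + 1/32 = 0.28125.

0.28125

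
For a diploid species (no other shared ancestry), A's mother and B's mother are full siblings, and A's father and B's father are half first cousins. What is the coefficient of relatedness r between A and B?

Independent pedigree routes through distinct common ancestors add.
A and B are related in two ways: first cousins through their mothers (r = 1/8) and half second cousins through their fathers (r = 1/64).
r = 1/8 + 1/64 = 0.140625.

0.140625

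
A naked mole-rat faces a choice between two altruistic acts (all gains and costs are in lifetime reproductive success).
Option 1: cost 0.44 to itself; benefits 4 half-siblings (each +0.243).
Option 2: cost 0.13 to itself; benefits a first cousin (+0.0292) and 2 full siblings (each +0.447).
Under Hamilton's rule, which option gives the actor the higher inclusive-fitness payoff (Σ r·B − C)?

Option 2

Option 1: r to a half-sibling = 0.25.
Option 1: Σ r·B − C = (4·0.25·0.243) − 0.44 = -0.197.
Option 2: r to a first cousin = 0.125.
Option 2: r to a full sibling = 0.5.
Option 2: Σ r·B − C = (1·0.125·0.0292 + 2·0.5·0.447) − 0.13 = 0.32065.
Option 2 has the higher net inclusive-fitness payoff.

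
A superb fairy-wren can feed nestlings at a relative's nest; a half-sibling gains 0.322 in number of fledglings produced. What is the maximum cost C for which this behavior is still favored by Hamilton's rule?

r to a half-sibling = 1/4 (half-sibs share one parent — one path of length 2: r = (1/2)^2 = 1/4).
Hamilton's rule: n·r·B > C, so the trait is favored while C < n·r·B = 1·0.25·0.322 = 0.0805.

0.0805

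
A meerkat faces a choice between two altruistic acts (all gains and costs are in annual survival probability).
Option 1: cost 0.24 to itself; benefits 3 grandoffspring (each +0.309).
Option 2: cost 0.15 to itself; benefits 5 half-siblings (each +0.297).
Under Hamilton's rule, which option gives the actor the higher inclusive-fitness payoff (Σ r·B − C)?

Option 2

Option 1: r to a grandoffspring = 0.25.
Option 1: Σ r·B − C = (3·0.25·0.309) − 0.24 = -0.00825.
Option 2: r to a half-sibling = 0.25.
Option 2: Σ r·B − C = (5·0.25·0.297) − 0.15 = 0.22125.
Option 2 has the higher net inclusive-fitness payoff.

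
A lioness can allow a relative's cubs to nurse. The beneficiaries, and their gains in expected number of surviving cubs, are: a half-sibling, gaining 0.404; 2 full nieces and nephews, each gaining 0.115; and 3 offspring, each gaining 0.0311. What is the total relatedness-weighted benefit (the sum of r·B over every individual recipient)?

r to a half-sibling = 0.25 (half-sibs share one parent — one path of length 2: r = (1/2)^2 = 1/4).
r to a full niece or nephew = 0.25 (full aunt/uncle↔niece/nephew: two paths of length 3 through the shared grandparent pair: r = 2·(1/2)^3 = 1/4).
r to an offspring = 0.5 (one parent–offspring link: r = (1/2)^1 = 1/2).
Summing one r·B term per recipient: 1·0.25·0.404 + 2·0.25·0.115 + 3·0.5·0.0311 = 0.20515.

0.20515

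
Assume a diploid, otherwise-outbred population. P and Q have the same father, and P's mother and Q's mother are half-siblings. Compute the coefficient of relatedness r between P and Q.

Independent pedigree routes through distinct common ancestors add.
P and Q are related in two ways: half-sibs through their shared father (r = 1/4) and half first cousins through their mothers (r = 1/16).
r = 1/4 + 1/16 = 0.3125.

0.3125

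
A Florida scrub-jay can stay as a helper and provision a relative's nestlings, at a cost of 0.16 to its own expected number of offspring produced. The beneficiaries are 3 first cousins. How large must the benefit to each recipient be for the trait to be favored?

0.4267

r to a first cousin = 1/8 (first cousins share one grandparent pair — two paths of length 4: r = 2·(1/2)^4 = 1/8).
Hamilton's rule with n recipients of equal r: n·r·B > C, so B > C/(n·r) = 0.16/(3·0.125) = 0.4267.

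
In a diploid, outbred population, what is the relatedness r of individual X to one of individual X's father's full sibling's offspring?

0.125

Each parent–offspring link contributes a factor of 1/2, and independent paths through distinct common ancestors add.
First cousins share one grandparent pair — two paths of length 4: r = 2·(1/2)^4 = 1/8.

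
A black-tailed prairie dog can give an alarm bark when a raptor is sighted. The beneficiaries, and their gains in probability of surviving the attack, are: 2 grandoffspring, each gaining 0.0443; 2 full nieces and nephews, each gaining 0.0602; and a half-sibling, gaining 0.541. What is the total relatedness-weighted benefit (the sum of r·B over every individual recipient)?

r to a grandoffspring = 1/4 (two parent–offspring links: r = (1/2)^2 = 1/4).
r to a full niece or nephew = 0.25 (full aunt/uncle↔niece/nephew: two paths of length 3 through the shared grandparent pair: r = 2·(1/2)^3 = 1/4).
r to a half-sibling = 1/4 (half-sibs share one parent — one path of length 2: r = (1/2)^2 = 1/4).
Summing one r·B term per recipient: 2·0.25·0.0443 + 2·0.25·0.0602 + 1·0.25·0.541 = 0.1875.

0.1875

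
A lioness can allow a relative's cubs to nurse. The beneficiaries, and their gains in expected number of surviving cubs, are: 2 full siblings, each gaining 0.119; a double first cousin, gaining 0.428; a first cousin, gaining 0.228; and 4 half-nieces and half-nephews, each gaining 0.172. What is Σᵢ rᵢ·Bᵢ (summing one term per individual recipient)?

r to a full sibling = 1/2 (full sibs share both parents — two paths of length 2: r = 2·(1/2)^2 = 1/2).
r to a double first cousin = 0.25 (double first cousins share both grandparent pairs — four paths of length 4: r = 4·(1/2)^4 = 1/4).
r to a first cousin = 1/8 (first cousins share one grandparent pair — two paths of length 4: r = 2·(1/2)^4 = 1/8).
r to a half-niece or half-nephew = 0.125 (half-aunt/uncle↔niece/nephew: one path of length 3: r = (1/2)^3 = 1/8).
Summing one r·B term per recipient: 2·0.5·0.119 + 1·0.25·0.428 + 1·0.125·0.228 + 4·0.125·0.172 = 0.3405.

0.3405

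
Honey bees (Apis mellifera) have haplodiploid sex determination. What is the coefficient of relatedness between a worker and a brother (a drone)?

0.25

Her haploid brother carries none of their father's genes and a random half of their mother's genome; that half matches the maternal half of her own genome with probability 1/2: r = 1/2 · 1/2 = 1/4.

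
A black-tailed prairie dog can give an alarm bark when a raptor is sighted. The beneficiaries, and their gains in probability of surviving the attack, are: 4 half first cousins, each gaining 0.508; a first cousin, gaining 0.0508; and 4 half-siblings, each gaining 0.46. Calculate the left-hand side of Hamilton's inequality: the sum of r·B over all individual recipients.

0.59335

r to a half first cousin = 0.0625 (half first cousins share one grandparent — one path of length 4: r = (1/2)^4 = 1/16).
r to a first cousin = 1/8 (first cousins share one grandparent pair — two paths of length 4: r = 2·(1/2)^4 = 1/8).
r to a half-sibling = 0.25 (half-sibs share one parent — one path of length 2: r = (1/2)^2 = 1/4).
Summing one r·B term per recipient: 4·0.0625·0.508 + 1·0.125·0.0508 + 4·0.25·0.46 = 0.59335.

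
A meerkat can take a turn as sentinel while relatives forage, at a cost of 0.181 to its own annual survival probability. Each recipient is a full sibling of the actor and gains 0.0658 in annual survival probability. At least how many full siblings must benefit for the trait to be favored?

r to a full sibling = 0.5 (full sibs share both parents — two paths of length 2: r = 2·(1/2)^2 = 1/2).
Hamilton's rule: n·r·B > C  ⇒  n > C/(r·B) = 0.181/(0.5·0.0658) = 5.502.
The smallest integer exceeding 5.502 is 6.

6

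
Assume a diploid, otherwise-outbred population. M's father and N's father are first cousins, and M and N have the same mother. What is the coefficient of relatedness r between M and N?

Independent pedigree routes through distinct common ancestors add.
M and N are related in two ways: second cousins through their fathers (r = 1/32) and half-sibs through their shared mother (r = 1/4).
r = 1/32 + 1/4 = 9/32 = 0.28125.

0.28125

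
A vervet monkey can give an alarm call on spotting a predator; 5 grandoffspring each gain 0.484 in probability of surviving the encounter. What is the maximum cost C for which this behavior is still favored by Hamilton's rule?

r to a grandoffspring = 0.25 (two parent–offspring links: r = (1/2)^2 = 1/4).
Hamilton's rule: n·r·B > C, so the trait is favored while C < n·r·B = 5·0.25·0.484 = 0.605.

0.605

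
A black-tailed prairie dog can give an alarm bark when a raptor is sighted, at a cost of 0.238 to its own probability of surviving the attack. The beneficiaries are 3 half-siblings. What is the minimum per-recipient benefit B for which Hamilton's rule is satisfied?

0.3173

r to a half-sibling = 1/4 (half-sibs share one parent — one path of length 2: r = (1/2)^2 = 1/4).
Hamilton's rule with n recipients of equal r: n·r·B > C, so B > C/(n·r) = 0.238/(3·0.25) = 0.3173.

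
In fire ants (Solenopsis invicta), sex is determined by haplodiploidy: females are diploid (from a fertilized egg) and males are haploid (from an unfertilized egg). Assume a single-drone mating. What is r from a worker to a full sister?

Haplodiploid full sisters inherit their father's entire haploid genome identically (contributing 1/2) and on average half of their mother's contribution (1/2 · 1/2 = 1/4); r = 1/2 + 1/4 = 3/4.

0.75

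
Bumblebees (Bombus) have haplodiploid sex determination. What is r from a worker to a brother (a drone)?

0.25

Her haploid brother carries none of their father's genes and a random half of their mother's genome; that half matches the maternal half of her own genome with probability 1/2: r = 1/2 · 1/2 = 1/4.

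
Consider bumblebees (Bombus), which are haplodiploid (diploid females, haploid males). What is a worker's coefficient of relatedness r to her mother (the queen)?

0.5

One meiotic link between diploid queen and diploid daughter: r = 1/2.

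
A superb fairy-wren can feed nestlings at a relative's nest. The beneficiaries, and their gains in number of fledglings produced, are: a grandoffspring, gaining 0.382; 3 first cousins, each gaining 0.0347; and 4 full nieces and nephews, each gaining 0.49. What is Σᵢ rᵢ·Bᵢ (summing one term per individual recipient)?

0.5985125

r to a grandoffspring = 1/4 (two parent–offspring links: r = (1/2)^2 = 1/4).
r to a first cousin = 1/8 (first cousins share one grandparent pair — two paths of length 4: r = 2·(1/2)^4 = 1/8).
r to a full niece or nephew = 1/4 (full aunt/uncle↔niece/nephew: two paths of length 3 through the shared grandparent pair: r = 2·(1/2)^3 = 1/4).
Summing one r·B term per recipient: 1·0.25·0.382 + 3·0.125·0.0347 + 4·0.25·0.49 = 0.5985125.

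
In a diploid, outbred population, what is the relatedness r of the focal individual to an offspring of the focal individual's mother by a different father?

Each parent–offspring link contributes a factor of 1/2, and independent paths through distinct common ancestors add.
Half-sibs share one parent — one path of length 2: r = (1/2)^2 = 1/4.

0.25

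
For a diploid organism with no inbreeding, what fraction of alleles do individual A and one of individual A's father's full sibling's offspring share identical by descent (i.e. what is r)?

0.125

Each parent–offspring link contributes a factor of 1/2, and independent paths through distinct common ancestors add.
First cousins share one grandparent pair — two paths of length 4: r = 2·(1/2)^4 = 1/8.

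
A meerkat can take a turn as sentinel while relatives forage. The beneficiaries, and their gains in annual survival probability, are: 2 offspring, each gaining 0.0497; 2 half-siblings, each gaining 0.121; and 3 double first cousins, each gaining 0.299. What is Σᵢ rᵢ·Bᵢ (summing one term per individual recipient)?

r to an offspring = 1/2 (one parent–offspring link: r = (1/2)^1 = 1/2).
r to a half-sibling = 1/4 (half-sibs share one parent — one path of length 2: r = (1/2)^2 = 1/4).
r to a double first cousin = 0.25 (double first cousins share both grandparent pairs — four paths of length 4: r = 4·(1/2)^4 = 1/4).
Summing one r·B term per recipient: 2·0.5·0.0497 + 2·0.25·0.121 + 3·0.25·0.299 = 0.33445.

0.33445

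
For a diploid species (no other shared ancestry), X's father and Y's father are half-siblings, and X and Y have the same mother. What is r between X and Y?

0.3125

Wright's path rule: contributions from independent ancestry routes add.
X and Y are related in two ways: half first cousins through their fathers (r = 1/16) and half-sibs through their shared mother (r = 1/4).
r = 1/16 + 1/4 = 0.3125.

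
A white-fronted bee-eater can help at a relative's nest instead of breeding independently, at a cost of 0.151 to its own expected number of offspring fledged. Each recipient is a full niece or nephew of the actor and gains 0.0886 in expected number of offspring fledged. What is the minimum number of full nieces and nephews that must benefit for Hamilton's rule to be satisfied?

7

r to a full niece or nephew = 0.25 (full aunt/uncle↔niece/nephew: two paths of length 3 through the shared grandparent pair: r = 2·(1/2)^3 = 1/4).
Hamilton's rule: n·r·B > C  ⇒  n > C/(r·B) = 0.151/(0.25·0.0886) = 6.817.
The smallest integer exceeding 6.817 is 7.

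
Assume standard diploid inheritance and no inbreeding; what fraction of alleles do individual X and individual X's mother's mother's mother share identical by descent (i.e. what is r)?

0.125

Each parent–offspring link contributes a factor of 1/2, and independent paths through distinct common ancestors add.
Three parent–offspring links: r = (1/2)^3 = 1/8.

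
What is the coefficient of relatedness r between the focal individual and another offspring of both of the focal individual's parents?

Each parent–offspring link contributes a factor of 1/2, and independent paths through distinct common ancestors add.
Full sibs share both parents — two paths of length 2: r = 2·(1/2)^2 = 1/2.

0.5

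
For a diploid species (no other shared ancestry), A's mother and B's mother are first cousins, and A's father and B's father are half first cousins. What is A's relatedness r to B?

0.046875

With two independent routes of shared ancestry, r is the sum of the two contributions.
A and B are related in two ways: second cousins through their mothers (r = 1/32) and half second cousins through their fathers (r = 1/64).
r = 1/32 + 1/64 = 0.046875.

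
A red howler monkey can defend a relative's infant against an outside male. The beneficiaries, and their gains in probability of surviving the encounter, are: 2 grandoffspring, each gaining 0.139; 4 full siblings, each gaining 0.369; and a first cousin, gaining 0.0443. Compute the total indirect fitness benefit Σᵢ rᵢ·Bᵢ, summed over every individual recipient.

r to a grandoffspring = 1/4 (two parent–offspring links: r = (1/2)^2 = 1/4).
r to a full sibling = 1/2 (full sibs share both parents — two paths of length 2: r = 2·(1/2)^2 = 1/2).
r to a first cousin = 0.125 (first cousins share one grandparent pair — two paths of length 4: r = 2·(1/2)^4 = 1/8).
Summing one r·B term per recipient: 2·0.25·0.139 + 4·0.5·0.369 + 1·0.125·0.0443 = 0.8130375.

0.8130375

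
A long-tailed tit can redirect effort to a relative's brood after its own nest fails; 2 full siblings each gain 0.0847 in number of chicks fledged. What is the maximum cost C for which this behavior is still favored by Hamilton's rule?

0.0847

r to a full sibling = 1/2 (full sibs share both parents — two paths of length 2: r = 2·(1/2)^2 = 1/2).
Hamilton's rule: n·r·B > C, so the trait is favored while C < n·r·B = 2·0.5·0.0847 = 0.0847.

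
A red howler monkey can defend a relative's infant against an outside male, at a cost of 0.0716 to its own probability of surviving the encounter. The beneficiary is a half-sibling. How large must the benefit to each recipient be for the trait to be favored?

0.2864

r to a half-sibling = 0.25 (half-sibs share one parent — one path of length 2: r = (1/2)^2 = 1/4).
Hamilton's rule with n recipients of equal r: n·r·B > C, so B > C/(n·r) = 0.0716/(1·0.25) = 0.2864.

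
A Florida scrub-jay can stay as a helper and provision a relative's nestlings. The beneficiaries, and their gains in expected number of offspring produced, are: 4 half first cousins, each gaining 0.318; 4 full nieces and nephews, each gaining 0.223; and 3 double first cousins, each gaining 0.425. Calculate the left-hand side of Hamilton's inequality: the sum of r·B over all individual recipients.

0.62125

r to a half first cousin = 0.0625 (half first cousins share one grandparent — one path of length 4: r = (1/2)^4 = 1/16).
r to a full niece or nephew = 1/4 (full aunt/uncle↔niece/nephew: two paths of length 3 through the shared grandparent pair: r = 2·(1/2)^3 = 1/4).
r to a double first cousin = 0.25 (double first cousins share both grandparent pairs — four paths of length 4: r = 4·(1/2)^4 = 1/4).
Summing one r·B term per recipient: 4·0.0625·0.318 + 4·0.25·0.223 + 3·0.25·0.425 = 0.62125.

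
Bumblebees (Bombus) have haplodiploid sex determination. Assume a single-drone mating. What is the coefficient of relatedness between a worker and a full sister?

0.75

Haplodiploid full sisters inherit their father's entire haploid genome identically (contributing 1/2) and on average half of their mother's contribution (1/2 · 1/2 = 1/4); r = 1/2 + 1/4 = 3/4.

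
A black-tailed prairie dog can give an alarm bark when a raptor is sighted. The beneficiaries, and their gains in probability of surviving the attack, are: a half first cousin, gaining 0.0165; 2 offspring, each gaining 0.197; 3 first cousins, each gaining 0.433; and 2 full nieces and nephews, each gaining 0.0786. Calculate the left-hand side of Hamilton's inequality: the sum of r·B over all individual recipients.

0.39970625

r to a half first cousin = 0.0625 (half first cousins share one grandparent — one path of length 4: r = (1/2)^4 = 1/16).
r to an offspring = 0.5 (one parent–offspring link: r = (1/2)^1 = 1/2).
r to a first cousin = 1/8 (first cousins share one grandparent pair — two paths of length 4: r = 2·(1/2)^4 = 1/8).
r to a full niece or nephew = 0.25 (full aunt/uncle↔niece/nephew: two paths of length 3 through the shared grandparent pair: r = 2·(1/2)^3 = 1/4).
Summing one r·B term per recipient: 1·0.0625·0.0165 + 2·0.5·0.197 + 3·0.125·0.433 + 2·0.25·0.0786 = 0.39970625.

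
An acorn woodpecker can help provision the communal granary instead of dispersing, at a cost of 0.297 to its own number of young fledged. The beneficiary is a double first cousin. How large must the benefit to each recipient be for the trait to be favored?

r to a double first cousin = 0.25 (double first cousins share both grandparent pairs — four paths of length 4: r = 4·(1/2)^4 = 1/4).
Hamilton's rule with n recipients of equal r: n·r·B > C, so B > C/(n·r) = 0.297/(1·0.25) = 1.188.

1.188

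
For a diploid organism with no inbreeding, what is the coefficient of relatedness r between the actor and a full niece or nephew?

0.25

Each parent–offspring link contributes a factor of 1/2, and independent paths through distinct common ancestors add.
Full aunt/uncle↔niece/nephew: two paths of length 3 through the shared grandparent pair: r = 2·(1/2)^3 = 1/4.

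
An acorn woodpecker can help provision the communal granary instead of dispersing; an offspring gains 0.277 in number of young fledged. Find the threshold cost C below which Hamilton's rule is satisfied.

r to an offspring = 0.5 (one parent–offspring link: r = (1/2)^1 = 1/2).
Hamilton's rule: n·r·B > C, so the trait is favored while C < n·r·B = 1·0.5·0.277 = 0.1385.

0.1385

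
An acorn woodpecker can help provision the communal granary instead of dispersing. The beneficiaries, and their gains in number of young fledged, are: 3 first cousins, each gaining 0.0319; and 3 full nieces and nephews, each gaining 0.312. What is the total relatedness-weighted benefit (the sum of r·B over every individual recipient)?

r to a first cousin = 0.125 (first cousins share one grandparent pair — two paths of length 4: r = 2·(1/2)^4 = 1/8).
r to a full niece or nephew = 0.25 (full aunt/uncle↔niece/nephew: two paths of length 3 through the shared grandparent pair: r = 2·(1/2)^3 = 1/4).
Summing one r·B term per recipient: 3·0.125·0.0319 + 3·0.25·0.312 = 0.2459625.

0.2459625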